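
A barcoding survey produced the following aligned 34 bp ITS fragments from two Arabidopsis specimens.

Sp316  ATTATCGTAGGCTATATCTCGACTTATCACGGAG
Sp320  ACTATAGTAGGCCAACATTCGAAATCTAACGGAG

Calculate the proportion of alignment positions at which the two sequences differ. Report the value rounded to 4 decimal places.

Differing sites — 2:T/C; 6:C/A; 13:T/C; 15:T/A; 16:A/C; 17:T/A; 18:C/T; 23:C/A; 24:T/A; 26:A/C; 28:C/A.
There are 11 differences over 34 sites, so p = 11/34 = 0.3235.

0.3235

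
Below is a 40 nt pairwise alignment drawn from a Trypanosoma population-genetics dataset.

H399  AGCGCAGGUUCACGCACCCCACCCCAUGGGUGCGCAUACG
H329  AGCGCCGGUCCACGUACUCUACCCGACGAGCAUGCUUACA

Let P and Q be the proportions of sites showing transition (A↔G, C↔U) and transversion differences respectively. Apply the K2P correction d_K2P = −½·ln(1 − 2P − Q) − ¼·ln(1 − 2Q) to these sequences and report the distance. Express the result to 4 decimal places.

0.4685

Mismatches occur at site 6 (A→C, transversion), site 10 (U→C, transition), site 15 (C→U, transition), site 18 (C→U, transition), site 20 (C→U, transition), site 25 (C→G, transversion), site 27 (U→C, transition), site 29 (G→A, transition), site 31 (U→C, transition), site 32 (G→A, transition), site 33 (C→U, transition), site 36 (A→U, transversion), site 40 (G→A, transition).
Of the 13 differences, 10 transitions and 3 transversions over 40 sites: P = 10/40 = 0.250000, Q = 3/40 = 0.075000.
d = −0.5·ln(0.425000) − 0.25·ln(0.850000) = −0.5·(-0.855666) − 0.25·(-0.162519) = 0.4685.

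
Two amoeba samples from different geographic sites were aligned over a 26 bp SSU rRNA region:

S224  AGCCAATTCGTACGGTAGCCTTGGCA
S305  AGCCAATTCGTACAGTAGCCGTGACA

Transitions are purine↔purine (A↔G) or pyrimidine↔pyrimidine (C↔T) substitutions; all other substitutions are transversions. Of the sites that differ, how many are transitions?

2

The sequences differ at positions 14 (G/A, transition), 21 (T/G, transversion), 24 (G/A, transition).
Of the 3 differences, 2 transitions and 1 transversion, so the answer is 2.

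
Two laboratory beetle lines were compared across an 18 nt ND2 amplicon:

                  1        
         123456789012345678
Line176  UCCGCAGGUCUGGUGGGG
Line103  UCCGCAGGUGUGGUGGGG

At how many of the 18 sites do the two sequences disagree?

1

A single mismatch occurs at site 10 (C/G).
That gives 1 mismatch out of 18 aligned sites, so the Hamming distance is 1.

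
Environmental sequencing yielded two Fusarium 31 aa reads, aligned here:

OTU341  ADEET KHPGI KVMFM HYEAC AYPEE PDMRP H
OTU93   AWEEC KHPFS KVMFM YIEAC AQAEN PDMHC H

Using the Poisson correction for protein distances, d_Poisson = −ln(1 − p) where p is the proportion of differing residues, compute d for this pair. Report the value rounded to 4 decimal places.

0.4383

Mismatches occur at site 2 (D/W), site 5 (T/C), site 9 (G/F), site 10 (I/S), site 16 (H/Y), site 17 (Y/I), site 22 (Y/Q), site 23 (P/A), site 25 (E/N), site 29 (R/H), site 30 (P/C).
p = 11/31 = 0.354839.
d = −ln(1 − 0.354839) = −ln(0.645161) = 0.4383.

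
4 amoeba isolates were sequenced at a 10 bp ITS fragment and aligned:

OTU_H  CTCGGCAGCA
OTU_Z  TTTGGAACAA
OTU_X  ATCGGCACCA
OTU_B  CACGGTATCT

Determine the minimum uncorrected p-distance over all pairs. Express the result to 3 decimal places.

Pairwise Hamming distances:
  OTU_H vs OTU_Z: 5
  OTU_H vs OTU_X: 2
  OTU_H vs OTU_B: 4
  OTU_Z vs OTU_X: 4
  OTU_Z vs OTU_B: 7
  OTU_X vs OTU_B: 5
The smallest is 2 mismatches, between OTU_H and OTU_X; p = 2/10 = 0.200.

0.200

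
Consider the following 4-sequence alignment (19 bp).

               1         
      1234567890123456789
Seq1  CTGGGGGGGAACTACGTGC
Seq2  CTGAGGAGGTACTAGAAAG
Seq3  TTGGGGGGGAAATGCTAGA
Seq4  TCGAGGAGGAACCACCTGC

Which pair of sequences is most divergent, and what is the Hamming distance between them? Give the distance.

Pairwise Hamming distances:
  Seq1 vs Seq2: 8
  Seq1 vs Seq3: 6
  Seq1 vs Seq4: 6
  Seq2 vs Seq3: 10
  Seq2 vs Seq4: 9
  Seq3 vs Seq4: 9
The largest is 10, between Seq2 and Seq3.

10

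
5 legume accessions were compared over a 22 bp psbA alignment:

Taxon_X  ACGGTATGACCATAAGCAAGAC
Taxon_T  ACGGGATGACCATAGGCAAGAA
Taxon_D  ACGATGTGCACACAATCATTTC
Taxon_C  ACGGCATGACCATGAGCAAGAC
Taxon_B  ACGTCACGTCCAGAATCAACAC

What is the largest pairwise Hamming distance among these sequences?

Pairwise Hamming distances:
  Taxon_X vs Taxon_T: 3
  Taxon_X vs Taxon_D: 9
  Taxon_X vs Taxon_C: 2
  Taxon_X vs Taxon_B: 7
  Taxon_T vs Taxon_D: 12
  Taxon_T vs Taxon_C: 4
  Taxon_T vs Taxon_B: 9
  Taxon_D vs Taxon_C: 11
  Taxon_D vs Taxon_B: 10
  Taxon_C vs Taxon_B: 7
The largest is 12, between Taxon_T and Taxon_D.

12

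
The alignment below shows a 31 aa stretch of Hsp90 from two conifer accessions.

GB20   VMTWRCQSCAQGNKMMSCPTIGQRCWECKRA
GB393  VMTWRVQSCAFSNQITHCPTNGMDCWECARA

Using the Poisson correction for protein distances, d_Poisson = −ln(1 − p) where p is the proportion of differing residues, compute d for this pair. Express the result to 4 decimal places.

0.4383

Mismatches occur at site 6 (C/V), site 11 (Q/F), site 12 (G/S), site 14 (K/Q), site 15 (M/I), site 16 (M/T), site 17 (S/H), site 21 (I/N), site 23 (Q/M), site 24 (R/D), site 29 (K/A).
p = 11/31 = 0.354839.
d = −ln(1 − 0.354839) = −ln(0.645161) = 0.4383.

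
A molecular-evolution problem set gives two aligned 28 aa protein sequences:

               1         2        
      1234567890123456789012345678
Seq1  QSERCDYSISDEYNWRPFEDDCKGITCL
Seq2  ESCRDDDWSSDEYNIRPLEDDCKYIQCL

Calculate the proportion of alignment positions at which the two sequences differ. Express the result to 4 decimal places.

Mismatches occur at site 1 (Q→E), site 3 (E→C), site 5 (C→D), site 7 (Y→D), site 8 (S→W), site 9 (I→S), site 15 (W→I), site 18 (F→L), site 24 (G→Y), site 26 (T→Q).
There are 10 differences over 28 sites, so p = 10/28 = 0.3571.

0.3571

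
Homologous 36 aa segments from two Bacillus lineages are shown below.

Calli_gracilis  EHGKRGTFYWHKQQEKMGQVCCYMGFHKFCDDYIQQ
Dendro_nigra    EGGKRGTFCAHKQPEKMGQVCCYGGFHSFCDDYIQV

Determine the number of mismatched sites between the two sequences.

7

The sequences differ at positions 2 (H/G), 9 (Y/C), 10 (W/A), 14 (Q/P), 24 (M/G), 28 (K/S), 36 (Q/V).
That gives 7 mismatches out of 36 aligned sites, so the Hamming distance is 7.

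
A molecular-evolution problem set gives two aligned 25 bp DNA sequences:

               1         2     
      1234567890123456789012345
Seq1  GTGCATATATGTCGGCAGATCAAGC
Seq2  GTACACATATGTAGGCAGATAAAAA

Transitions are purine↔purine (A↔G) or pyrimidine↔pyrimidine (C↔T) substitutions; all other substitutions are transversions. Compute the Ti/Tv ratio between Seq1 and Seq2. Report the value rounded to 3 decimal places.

The sequences differ at positions 3 (G/A, transition), 6 (T/C, transition), 13 (C/A, transversion), 21 (C/A, transversion), 24 (G/A, transition), 25 (C/A, transversion).
Of the 6 differences, 3 transitions and 3 transversions, so Ti/Tv = 3/3 = 1.000.

1.000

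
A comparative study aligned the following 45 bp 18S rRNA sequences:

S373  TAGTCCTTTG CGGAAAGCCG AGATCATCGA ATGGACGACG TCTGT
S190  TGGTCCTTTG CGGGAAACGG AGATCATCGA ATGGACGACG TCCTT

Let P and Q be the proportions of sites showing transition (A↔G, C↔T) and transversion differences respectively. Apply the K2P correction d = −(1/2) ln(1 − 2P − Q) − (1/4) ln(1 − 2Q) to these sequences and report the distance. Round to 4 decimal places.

Mismatches occur at site 2 (A↔G, transition), site 14 (A↔G, transition), site 17 (G↔A, transition), site 19 (C↔G, transversion), site 43 (T↔C, transition), site 44 (G↔T, transversion).
Of the 6 differences, 4 transitions and 2 transversions over 45 sites: P = 4/45 = 0.088889, Q = 2/45 = 0.044444.
d = −0.5·ln(0.777778) − 0.25·ln(0.911112) = −0.5·(-0.251314) − 0.25·(-0.093089) = 0.1489.

0.1489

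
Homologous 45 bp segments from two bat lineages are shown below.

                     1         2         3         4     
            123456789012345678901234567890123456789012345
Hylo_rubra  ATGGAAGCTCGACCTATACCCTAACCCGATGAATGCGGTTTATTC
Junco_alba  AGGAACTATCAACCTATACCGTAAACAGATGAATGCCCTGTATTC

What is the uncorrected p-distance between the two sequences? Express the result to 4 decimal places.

Differing sites — 2:T/G; 4:G/A; 6:A/C; 7:G/T; 8:C/A; 11:G/A; 21:C/G; 25:C/A; 27:C/A; 37:G/C; 38:G/C; 40:T/G.
There are 12 differences over 45 sites, so p = 12/45 = 0.2667.

0.2667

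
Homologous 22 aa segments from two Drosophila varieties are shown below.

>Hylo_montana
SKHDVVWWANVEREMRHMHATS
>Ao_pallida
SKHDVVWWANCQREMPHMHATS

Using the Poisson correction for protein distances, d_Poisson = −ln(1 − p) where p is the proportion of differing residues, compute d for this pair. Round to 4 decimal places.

Differing sites — 11:V/C; 12:E/Q; 16:R/P.
p = 3/22 = 0.136364.
d = −ln(1 − 0.136364) = −ln(0.863636) = 0.1466.

0.1466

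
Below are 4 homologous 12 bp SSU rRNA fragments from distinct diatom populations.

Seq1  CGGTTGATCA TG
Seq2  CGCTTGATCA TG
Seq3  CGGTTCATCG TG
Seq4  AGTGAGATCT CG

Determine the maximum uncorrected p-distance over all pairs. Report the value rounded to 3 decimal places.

Pairwise Hamming distances:
  Seq1 vs Seq2: 1
  Seq1 vs Seq3: 2
  Seq1 vs Seq4: 6
  Seq2 vs Seq3: 3
  Seq2 vs Seq4: 6
  Seq3 vs Seq4: 7
The largest is 7 mismatches, between Seq3 and Seq4; p = 7/12 = 0.583.

0.583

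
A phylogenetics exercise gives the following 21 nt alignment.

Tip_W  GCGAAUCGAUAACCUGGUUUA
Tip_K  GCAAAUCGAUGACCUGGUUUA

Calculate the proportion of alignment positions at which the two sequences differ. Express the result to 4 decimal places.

0.0952

The sequences differ at positions 3 (G/A), 11 (A/G).
There are 2 differences over 21 sites, so p = 2/21 = 0.0952.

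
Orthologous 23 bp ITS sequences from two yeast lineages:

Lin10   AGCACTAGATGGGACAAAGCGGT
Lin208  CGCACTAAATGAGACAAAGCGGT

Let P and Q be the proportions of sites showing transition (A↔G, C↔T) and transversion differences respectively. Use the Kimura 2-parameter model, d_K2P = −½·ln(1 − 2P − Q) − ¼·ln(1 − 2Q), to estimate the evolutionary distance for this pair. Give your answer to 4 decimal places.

0.1453

Differing sites — 1:A/C (Tv); 8:G/A (Ti); 12:G/A (Ti).
Of the 3 differences, 2 transitions and 1 transversion over 23 sites: P = 2/23 = 0.086957, Q = 1/23 = 0.043478.
d = −0.5·ln(0.782608) − 0.25·ln(0.913044) = −0.5·(-0.245123) − 0.25·(-0.090971) = 0.1453.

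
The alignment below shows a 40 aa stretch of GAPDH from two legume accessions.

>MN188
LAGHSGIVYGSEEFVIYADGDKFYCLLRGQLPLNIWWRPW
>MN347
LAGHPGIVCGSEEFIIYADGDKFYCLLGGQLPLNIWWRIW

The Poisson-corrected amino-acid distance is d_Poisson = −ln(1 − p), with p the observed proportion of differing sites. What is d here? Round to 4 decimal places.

Mismatches occur at site 5 (S/P), site 9 (Y/C), site 15 (V/I), site 28 (R/G), site 39 (P/I).
p = 5/40 = 0.125000.
d = −ln(1 − 0.125000) = −ln(0.875000) = 0.1335.

0.1335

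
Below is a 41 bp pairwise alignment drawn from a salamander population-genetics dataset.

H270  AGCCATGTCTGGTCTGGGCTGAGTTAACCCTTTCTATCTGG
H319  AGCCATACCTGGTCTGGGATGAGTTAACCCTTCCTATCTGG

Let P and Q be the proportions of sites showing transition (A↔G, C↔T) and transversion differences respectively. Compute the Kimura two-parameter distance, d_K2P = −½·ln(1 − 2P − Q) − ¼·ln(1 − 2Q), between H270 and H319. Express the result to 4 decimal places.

Mismatches occur at site 7 (G↔A, transition), site 8 (T↔C, transition), site 19 (C↔A, transversion), site 33 (T↔C, transition).
Of the 4 differences, 3 transitions and 1 transversion over 41 sites: P = 3/41 = 0.073171, Q = 1/41 = 0.024390.
d = −0.5·ln(0.829268) − 0.25·ln(0.951220) = −0.5·(-0.187212) − 0.25·(-0.050010) = 0.1061.

0.1061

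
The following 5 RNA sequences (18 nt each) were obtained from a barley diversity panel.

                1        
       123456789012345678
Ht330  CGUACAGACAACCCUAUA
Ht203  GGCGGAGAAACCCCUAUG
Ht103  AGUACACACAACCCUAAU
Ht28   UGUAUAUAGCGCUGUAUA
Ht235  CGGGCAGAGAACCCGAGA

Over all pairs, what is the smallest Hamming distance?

Pairwise Hamming distances:
  Ht330 vs Ht203: 7
  Ht330 vs Ht103: 4
  Ht330 vs Ht28: 8
  Ht330 vs Ht235: 5
  Ht203 vs Ht103: 9
  Ht203 vs Ht28: 11
  Ht203 vs Ht235: 8
  Ht103 vs Ht28: 10
  Ht103 vs Ht235: 8
  Ht28 vs Ht235: 11
The smallest is 4, between Ht330 and Ht103.

4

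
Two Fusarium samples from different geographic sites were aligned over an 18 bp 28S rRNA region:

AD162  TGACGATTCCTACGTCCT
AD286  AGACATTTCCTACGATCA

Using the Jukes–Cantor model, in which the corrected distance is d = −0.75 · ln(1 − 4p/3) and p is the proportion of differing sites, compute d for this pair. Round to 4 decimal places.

Mismatches occur at site 1 (T/A), site 5 (G/A), site 6 (A/T), site 15 (T/A), site 16 (C/T), site 18 (T/A).
p = 6/18 = 0.333333.
d = −0.75 · ln(1 − (4/3)·0.333333) = −0.75 · ln(0.555556) = −0.75 · (-0.587786) = 0.4408.

0.4408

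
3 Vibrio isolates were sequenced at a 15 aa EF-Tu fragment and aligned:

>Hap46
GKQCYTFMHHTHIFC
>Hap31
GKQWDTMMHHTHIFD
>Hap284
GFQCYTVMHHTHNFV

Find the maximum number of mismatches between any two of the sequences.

Pairwise Hamming distances:
  Hap46 vs Hap31: 4
  Hap46 vs Hap284: 4
  Hap31 vs Hap284: 6
The largest is 6, between Hap31 and Hap284.

6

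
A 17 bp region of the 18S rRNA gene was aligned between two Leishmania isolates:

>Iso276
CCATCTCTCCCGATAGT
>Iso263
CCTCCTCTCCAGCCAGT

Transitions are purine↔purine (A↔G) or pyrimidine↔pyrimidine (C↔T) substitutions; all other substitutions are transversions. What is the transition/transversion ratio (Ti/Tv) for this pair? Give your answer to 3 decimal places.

Mismatches occur at site 3 (A/T, transversion), site 4 (T/C, transition), site 11 (C/A, transversion), site 13 (A/C, transversion), site 14 (T/C, transition).
Of the 5 differences, 2 transitions and 3 transversions, so Ti/Tv = 2/3 = 0.667.

0.667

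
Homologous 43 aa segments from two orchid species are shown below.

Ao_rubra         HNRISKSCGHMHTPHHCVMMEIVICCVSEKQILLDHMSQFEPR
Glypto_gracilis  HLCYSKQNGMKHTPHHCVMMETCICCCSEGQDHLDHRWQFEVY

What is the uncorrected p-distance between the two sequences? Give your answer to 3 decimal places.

Mismatches occur at site 2 (N→L), site 3 (R→C), site 4 (I→Y), site 7 (S→Q), site 8 (C→N), site 10 (H→M), site 11 (M→K), site 22 (I→T), site 23 (V→C), site 27 (V→C), site 30 (K→G), site 32 (I→D), site 33 (L→H), site 37 (M→R), site 38 (S→W), site 42 (P→V), site 43 (R→Y).
There are 17 differences over 43 sites, so p = 17/43 = 0.395.

0.395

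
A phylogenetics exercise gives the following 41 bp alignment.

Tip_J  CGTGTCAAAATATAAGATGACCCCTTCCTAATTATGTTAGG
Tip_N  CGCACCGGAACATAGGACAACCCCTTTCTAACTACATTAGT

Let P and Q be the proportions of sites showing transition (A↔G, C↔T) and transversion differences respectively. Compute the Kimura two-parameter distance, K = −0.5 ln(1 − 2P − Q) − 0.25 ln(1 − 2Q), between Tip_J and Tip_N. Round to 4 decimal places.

Mismatches occur at site 3 (T→C, transition), site 4 (G→A, transition), site 5 (T→C, transition), site 7 (A→G, transition), site 8 (A→G, transition), site 11 (T→C, transition), site 15 (A→G, transition), site 18 (T→C, transition), site 19 (G→A, transition), site 27 (C→T, transition), site 32 (T→C, transition), site 35 (T→C, transition), site 36 (G→A, transition), site 41 (G→T, transversion).
Of the 14 differences, 13 transitions and 1 transversion over 41 sites: P = 13/41 = 0.317073, Q = 1/41 = 0.024390.
d = −0.5·ln(0.341464) − 0.25·ln(0.951220) = −0.5·(-1.074513) − 0.25·(-0.050010) = 0.5498.

0.5498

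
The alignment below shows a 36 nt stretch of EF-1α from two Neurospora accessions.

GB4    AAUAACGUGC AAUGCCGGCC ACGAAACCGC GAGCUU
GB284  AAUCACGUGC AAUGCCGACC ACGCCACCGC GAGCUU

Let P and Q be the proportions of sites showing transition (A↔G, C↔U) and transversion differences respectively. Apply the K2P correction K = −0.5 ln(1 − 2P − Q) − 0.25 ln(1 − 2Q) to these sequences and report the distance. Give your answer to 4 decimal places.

The sequences differ at positions 4 (A/C, transversion), 18 (G/A, transition), 24 (A/C, transversion), 25 (A/C, transversion).
Of the 4 differences, 1 transition and 3 transversions over 36 sites: P = 1/36 = 0.027778, Q = 3/36 = 0.083333.
d = −0.5·ln(0.861111) − 0.25·ln(0.833334) = −0.5·(-0.149532) − 0.25·(-0.182321) = 0.1203.

0.1203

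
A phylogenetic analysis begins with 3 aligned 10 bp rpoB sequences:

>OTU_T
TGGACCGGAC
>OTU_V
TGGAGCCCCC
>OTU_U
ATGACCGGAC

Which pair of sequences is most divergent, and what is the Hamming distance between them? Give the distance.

6

Pairwise Hamming distances:
  OTU_T vs OTU_V: 4
  OTU_T vs OTU_U: 2
  OTU_V vs OTU_U: 6
The largest is 6, between OTU_V and OTU_U.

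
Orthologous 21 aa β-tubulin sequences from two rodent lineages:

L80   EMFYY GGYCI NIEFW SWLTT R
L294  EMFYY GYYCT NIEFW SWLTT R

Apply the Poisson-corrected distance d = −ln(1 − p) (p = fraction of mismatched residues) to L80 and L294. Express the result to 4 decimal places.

Differing sites — 7:G/Y; 10:I/T.
p = 2/21 = 0.095238.
d = −ln(1 − 0.095238) = −ln(0.904762) = 0.1001.

0.1001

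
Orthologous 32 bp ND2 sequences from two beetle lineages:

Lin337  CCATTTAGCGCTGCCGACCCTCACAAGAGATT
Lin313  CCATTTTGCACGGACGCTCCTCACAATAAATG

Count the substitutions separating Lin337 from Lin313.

Mismatches occur at site 7 (A/T), site 10 (G/A), site 12 (T/G), site 14 (C/A), site 17 (A/C), site 18 (C/T), site 27 (G/T), site 29 (G/A), site 32 (T/G).
That gives 9 mismatches out of 32 aligned sites, so the Hamming distance is 9.

9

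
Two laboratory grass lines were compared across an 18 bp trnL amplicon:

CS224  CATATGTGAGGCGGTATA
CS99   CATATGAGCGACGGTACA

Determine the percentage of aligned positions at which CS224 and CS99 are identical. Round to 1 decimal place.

Differing sites — 7:T/A; 9:A/C; 11:G/A; 17:T/C.
14 of the 18 sites match, so the percent identity is 14/18 × 100 = 77.8%.

77.8%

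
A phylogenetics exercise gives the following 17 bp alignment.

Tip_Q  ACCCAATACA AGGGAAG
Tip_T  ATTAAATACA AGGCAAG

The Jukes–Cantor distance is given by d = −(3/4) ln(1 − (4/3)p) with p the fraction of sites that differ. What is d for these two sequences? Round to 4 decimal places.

Mismatches occur at site 2 (C/T), site 3 (C/T), site 4 (C/A), site 14 (G/C).
p = 4/17 = 0.235294.
d = −0.75 · ln(1 − (4/3)·0.235294) = −0.75 · ln(0.686275) = −0.75 · (-0.376477) = 0.2824.

0.2824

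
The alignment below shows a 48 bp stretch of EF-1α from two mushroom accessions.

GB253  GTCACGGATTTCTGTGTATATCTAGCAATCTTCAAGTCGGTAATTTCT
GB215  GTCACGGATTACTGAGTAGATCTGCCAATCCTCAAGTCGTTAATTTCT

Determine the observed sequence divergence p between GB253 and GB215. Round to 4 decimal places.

The sequences differ at positions 11 (T/A), 15 (T/A), 19 (T/G), 24 (A/G), 25 (G/C), 31 (T/C), 40 (G/T).
There are 7 differences over 48 sites, so p = 7/48 = 0.1458.

0.1458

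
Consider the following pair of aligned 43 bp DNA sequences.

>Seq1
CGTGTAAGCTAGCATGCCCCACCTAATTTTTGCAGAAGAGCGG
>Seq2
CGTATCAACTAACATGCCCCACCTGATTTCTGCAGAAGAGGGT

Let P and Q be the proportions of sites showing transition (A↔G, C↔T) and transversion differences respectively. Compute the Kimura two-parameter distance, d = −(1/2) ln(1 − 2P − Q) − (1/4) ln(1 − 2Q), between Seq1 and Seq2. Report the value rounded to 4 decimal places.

0.2176

Differing sites — 4:G/A (Ti); 6:A/C (Tv); 8:G/A (Ti); 12:G/A (Ti); 25:A/G (Ti); 30:T/C (Ti); 41:C/G (Tv); 43:G/T (Tv).
Of the 8 differences, 5 transitions and 3 transversions over 43 sites: P = 5/43 = 0.116279, Q = 3/43 = 0.069767.
d = −0.5·ln(0.697675) − 0.25·ln(0.860466) = −0.5·(-0.360002) − 0.25·(-0.150281) = 0.2176.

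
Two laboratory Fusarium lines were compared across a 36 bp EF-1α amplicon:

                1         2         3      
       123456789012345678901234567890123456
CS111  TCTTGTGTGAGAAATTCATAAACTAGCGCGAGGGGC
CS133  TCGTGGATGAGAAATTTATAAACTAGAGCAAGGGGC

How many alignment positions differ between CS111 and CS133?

6

Mismatches occur at site 3 (T/G), site 6 (T/G), site 7 (G/A), site 17 (C/T), site 27 (C/A), site 30 (G/A).
That gives 6 mismatches out of 36 aligned sites, so the Hamming distance is 6.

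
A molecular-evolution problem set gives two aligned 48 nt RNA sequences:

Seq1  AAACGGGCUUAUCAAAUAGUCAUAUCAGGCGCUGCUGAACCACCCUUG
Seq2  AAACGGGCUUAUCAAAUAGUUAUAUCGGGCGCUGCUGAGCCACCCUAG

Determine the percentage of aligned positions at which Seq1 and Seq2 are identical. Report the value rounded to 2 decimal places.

The sequences differ at positions 21 (C/U), 27 (A/G), 39 (A/G), 47 (U/A).
44 of the 48 sites match, so the percent identity is 44/48 × 100 = 91.67%.

91.67%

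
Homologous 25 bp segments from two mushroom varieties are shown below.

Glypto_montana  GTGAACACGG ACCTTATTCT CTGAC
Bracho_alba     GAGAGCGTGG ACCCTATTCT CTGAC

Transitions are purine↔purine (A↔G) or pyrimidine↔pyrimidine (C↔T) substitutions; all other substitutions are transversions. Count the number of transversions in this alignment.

Differing sites — 2:T/A (Tv); 5:A/G (Ti); 7:A/G (Ti); 8:C/T (Ti); 14:T/C (Ti).
Of the 5 differences, 4 transitions and 1 transversion, so the answer is 1.

1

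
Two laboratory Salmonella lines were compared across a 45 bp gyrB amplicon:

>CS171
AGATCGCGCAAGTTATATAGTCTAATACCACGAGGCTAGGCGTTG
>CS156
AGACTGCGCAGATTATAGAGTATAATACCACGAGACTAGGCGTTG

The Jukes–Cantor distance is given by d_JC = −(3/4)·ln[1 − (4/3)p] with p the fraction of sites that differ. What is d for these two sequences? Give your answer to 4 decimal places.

Differing sites — 4:T/C; 5:C/T; 11:A/G; 12:G/A; 18:T/G; 22:C/A; 35:G/A.
p = 7/45 = 0.155556.
d = −0.75 · ln(1 − (4/3)·0.155556) = −0.75 · ln(0.792592) = −0.75 · (-0.232447) = 0.1743.

0.1743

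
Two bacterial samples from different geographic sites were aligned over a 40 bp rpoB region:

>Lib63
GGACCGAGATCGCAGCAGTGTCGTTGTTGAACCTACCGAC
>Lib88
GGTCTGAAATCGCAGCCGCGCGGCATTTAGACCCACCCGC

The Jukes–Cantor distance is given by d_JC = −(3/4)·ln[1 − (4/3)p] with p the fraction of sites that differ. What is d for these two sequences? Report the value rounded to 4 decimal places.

0.5199

Differing sites — 3:A/T; 5:C/T; 8:G/A; 17:A/C; 19:T/C; 21:T/C; 22:C/G; 24:T/C; 25:T/A; 26:G/T; 29:G/A; 30:A/G; 34:T/C; 38:G/C; 39:A/G.
p = 15/40 = 0.375000.
d = −0.75 · ln(1 − (4/3)·0.375000) = −0.75 · ln(0.500000) = −0.75 · (-0.693147) = 0.5199.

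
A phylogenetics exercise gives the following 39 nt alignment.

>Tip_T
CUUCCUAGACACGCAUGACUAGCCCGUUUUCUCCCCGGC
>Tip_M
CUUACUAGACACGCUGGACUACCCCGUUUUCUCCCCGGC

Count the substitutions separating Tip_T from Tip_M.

The sequences differ at positions 4 (C/A), 15 (A/U), 16 (U/G), 22 (G/C).
That gives 4 mismatches out of 39 aligned sites, so the Hamming distance is 4.

4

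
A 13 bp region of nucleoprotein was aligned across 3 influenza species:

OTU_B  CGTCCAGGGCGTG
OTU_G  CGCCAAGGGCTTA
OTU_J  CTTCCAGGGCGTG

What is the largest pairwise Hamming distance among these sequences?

5

Pairwise Hamming distances:
  OTU_B vs OTU_G: 4
  OTU_B vs OTU_J: 1
  OTU_G vs OTU_J: 5
The largest is 5, between OTU_G and OTU_J.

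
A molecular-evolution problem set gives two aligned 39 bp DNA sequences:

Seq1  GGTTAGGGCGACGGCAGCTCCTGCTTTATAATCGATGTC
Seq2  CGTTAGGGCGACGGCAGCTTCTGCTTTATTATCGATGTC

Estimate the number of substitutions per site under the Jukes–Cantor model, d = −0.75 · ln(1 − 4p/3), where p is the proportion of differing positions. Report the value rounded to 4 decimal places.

Differing sites — 1:G/C; 20:C/T; 30:A/T.
p = 3/39 = 0.076923.
d = −0.75 · ln(1 − (4/3)·0.076923) = −0.75 · ln(0.897436) = −0.75 · (-0.108213) = 0.0812.

0.0812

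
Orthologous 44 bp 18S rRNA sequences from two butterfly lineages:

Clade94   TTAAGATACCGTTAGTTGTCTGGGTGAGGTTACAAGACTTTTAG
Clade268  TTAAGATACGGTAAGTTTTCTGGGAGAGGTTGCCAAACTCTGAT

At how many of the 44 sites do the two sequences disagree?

Differing sites — 10:C/G; 13:T/A; 18:G/T; 25:T/A; 32:A/G; 34:A/C; 36:G/A; 40:T/C; 42:T/G; 44:G/T.
That gives 10 mismatches out of 44 aligned sites, so the Hamming distance is 10.

10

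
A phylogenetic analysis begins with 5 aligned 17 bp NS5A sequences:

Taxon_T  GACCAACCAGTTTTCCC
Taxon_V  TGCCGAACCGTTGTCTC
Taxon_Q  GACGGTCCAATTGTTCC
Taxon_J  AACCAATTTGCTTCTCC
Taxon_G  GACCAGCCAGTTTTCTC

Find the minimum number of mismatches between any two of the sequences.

2

Pairwise Hamming distances:
  Taxon_T vs Taxon_V: 7
  Taxon_T vs Taxon_Q: 6
  Taxon_T vs Taxon_J: 7
  Taxon_T vs Taxon_G: 2
  Taxon_V vs Taxon_Q: 9
  Taxon_V vs Taxon_J: 11
  Taxon_V vs Taxon_G: 7
  Taxon_Q vs Taxon_J: 11
  Taxon_Q vs Taxon_G: 7
  Taxon_J vs Taxon_G: 9
The smallest is 2, between Taxon_T and Taxon_G.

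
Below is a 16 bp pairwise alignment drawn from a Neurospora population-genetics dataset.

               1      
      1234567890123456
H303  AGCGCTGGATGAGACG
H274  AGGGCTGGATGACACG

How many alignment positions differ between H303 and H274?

The sequences differ at positions 3 (C/G), 13 (G/C).
That gives 2 mismatches out of 16 aligned sites, so the Hamming distance is 2.

2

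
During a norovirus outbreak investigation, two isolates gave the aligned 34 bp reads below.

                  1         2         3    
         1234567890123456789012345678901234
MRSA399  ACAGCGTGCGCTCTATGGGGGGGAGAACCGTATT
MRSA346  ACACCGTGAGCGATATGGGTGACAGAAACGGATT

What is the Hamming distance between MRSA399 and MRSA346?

9

Differing sites — 4:G/C; 9:C/A; 12:T/G; 13:C/A; 20:G/T; 22:G/A; 23:G/C; 28:C/A; 31:T/G.
That gives 9 mismatches out of 34 aligned sites, so the Hamming distance is 9.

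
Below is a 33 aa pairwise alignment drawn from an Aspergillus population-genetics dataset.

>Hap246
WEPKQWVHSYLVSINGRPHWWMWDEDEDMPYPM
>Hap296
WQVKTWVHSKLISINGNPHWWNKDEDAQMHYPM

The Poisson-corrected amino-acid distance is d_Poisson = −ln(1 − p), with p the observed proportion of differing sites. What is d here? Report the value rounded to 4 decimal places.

0.4055

Mismatches occur at site 2 (E→Q), site 3 (P→V), site 5 (Q→T), site 10 (Y→K), site 12 (V→I), site 17 (R→N), site 22 (M→N), site 23 (W→K), site 27 (E→A), site 28 (D→Q), site 30 (P→H).
p = 11/33 = 0.333333.
d = −ln(1 − 0.333333) = −ln(0.666667) = 0.4055.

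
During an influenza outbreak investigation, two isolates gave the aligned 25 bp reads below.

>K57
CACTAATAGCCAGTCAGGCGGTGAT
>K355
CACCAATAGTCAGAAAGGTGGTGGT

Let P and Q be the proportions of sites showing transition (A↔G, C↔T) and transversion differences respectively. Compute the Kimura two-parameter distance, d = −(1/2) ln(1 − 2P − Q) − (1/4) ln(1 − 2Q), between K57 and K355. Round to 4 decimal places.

0.2990

Differing sites — 4:T/C (Ti); 10:C/T (Ti); 14:T/A (Tv); 15:C/A (Tv); 19:C/T (Ti); 24:A/G (Ti).
Of the 6 differences, 4 transitions and 2 transversions over 25 sites: P = 4/25 = 0.160000, Q = 2/25 = 0.080000.
d = −0.5·ln(0.600000) − 0.25·ln(0.840000) = −0.5·(-0.510826) − 0.25·(-0.174353) = 0.2990.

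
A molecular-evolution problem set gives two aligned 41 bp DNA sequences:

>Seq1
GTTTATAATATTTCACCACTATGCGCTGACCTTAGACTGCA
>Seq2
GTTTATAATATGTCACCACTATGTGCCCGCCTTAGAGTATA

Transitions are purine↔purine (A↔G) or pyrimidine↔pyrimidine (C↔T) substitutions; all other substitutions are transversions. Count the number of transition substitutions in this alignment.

Mismatches occur at site 12 (T↔G, transversion), site 24 (C↔T, transition), site 27 (T↔C, transition), site 28 (G↔C, transversion), site 29 (A↔G, transition), site 37 (C↔G, transversion), site 39 (G↔A, transition), site 40 (C↔T, transition).
Of the 8 differences, 5 transitions and 3 transversions, so the answer is 5.

5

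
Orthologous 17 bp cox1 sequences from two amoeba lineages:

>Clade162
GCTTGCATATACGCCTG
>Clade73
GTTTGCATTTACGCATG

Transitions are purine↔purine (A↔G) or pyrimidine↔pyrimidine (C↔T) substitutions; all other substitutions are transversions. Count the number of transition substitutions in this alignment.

Mismatches occur at site 2 (C↔T, transition), site 9 (A↔T, transversion), site 15 (C↔A, transversion).
Of the 3 differences, 1 transition and 2 transversions, so the answer is 1.

1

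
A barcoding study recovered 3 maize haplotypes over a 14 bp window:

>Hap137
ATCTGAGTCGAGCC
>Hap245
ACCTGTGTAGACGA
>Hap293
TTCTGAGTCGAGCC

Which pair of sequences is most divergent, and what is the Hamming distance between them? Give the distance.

Pairwise Hamming distances:
  Hap137 vs Hap245: 6
  Hap137 vs Hap293: 1
  Hap245 vs Hap293: 7
The largest is 7, between Hap245 and Hap293.

7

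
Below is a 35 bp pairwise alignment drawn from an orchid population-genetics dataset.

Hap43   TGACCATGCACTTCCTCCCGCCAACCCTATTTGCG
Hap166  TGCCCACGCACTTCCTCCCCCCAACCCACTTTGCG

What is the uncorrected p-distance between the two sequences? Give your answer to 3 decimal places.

Differing sites — 3:A/C; 7:T/C; 20:G/C; 28:T/A; 29:A/C.
There are 5 differences over 35 sites, so p = 5/35 = 0.143.

0.143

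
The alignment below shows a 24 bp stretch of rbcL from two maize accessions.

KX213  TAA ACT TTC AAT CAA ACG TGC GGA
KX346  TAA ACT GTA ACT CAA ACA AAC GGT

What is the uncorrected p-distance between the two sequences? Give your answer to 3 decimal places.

0.292

Differing sites — 7:T/G; 9:C/A; 11:A/C; 18:G/A; 19:T/A; 20:G/A; 24:A/T.
There are 7 differences over 24 sites, so p = 7/24 = 0.292.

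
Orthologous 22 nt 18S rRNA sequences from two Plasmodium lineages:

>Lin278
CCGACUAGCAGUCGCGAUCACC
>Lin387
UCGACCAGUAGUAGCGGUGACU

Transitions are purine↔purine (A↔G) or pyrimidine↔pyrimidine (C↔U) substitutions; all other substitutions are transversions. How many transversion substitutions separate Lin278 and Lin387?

2

Differing sites — 1:C/U (Ti); 6:U/C (Ti); 9:C/U (Ti); 13:C/A (Tv); 17:A/G (Ti); 19:C/G (Tv); 22:C/U (Ti).
Of the 7 differences, 5 transitions and 2 transversions, so the answer is 2.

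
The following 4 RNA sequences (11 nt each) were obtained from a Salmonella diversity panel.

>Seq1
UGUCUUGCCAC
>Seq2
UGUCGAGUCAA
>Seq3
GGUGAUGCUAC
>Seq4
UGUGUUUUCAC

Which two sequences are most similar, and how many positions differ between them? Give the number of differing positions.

Pairwise Hamming distances:
  Seq1 vs Seq2: 4
  Seq1 vs Seq3: 4
  Seq1 vs Seq4: 3
  Seq2 vs Seq3: 7
  Seq2 vs Seq4: 5
  Seq3 vs Seq4: 5
The smallest is 3, between Seq1 and Seq4.

3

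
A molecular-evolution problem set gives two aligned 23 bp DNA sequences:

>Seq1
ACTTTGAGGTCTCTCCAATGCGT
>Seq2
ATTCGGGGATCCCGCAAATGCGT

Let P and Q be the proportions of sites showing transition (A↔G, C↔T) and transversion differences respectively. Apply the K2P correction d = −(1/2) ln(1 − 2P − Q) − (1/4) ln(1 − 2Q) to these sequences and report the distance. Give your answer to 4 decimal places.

Mismatches occur at site 2 (C↔T, transition), site 4 (T↔C, transition), site 5 (T↔G, transversion), site 7 (A↔G, transition), site 9 (G↔A, transition), site 12 (T↔C, transition), site 14 (T↔G, transversion), site 16 (C↔A, transversion).
Of the 8 differences, 5 transitions and 3 transversions over 23 sites: P = 5/23 = 0.217391, Q = 3/23 = 0.130435.
d = −0.5·ln(0.434783) − 0.25·ln(0.739130) = −0.5·(-0.832908) − 0.25·(-0.302281) = 0.4920.

0.4920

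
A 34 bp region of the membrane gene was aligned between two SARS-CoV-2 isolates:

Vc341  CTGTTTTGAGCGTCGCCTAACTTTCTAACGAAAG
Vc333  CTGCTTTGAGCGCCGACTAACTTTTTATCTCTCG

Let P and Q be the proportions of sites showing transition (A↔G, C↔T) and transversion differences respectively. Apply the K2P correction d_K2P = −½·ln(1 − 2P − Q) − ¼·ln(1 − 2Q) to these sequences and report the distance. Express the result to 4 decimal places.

0.3265

Mismatches occur at site 4 (T→C, transition), site 13 (T→C, transition), site 16 (C→A, transversion), site 25 (C→T, transition), site 28 (A→T, transversion), site 30 (G→T, transversion), site 31 (A→C, transversion), site 32 (A→T, transversion), site 33 (A→C, transversion).
Of the 9 differences, 3 transitions and 6 transversions over 34 sites: P = 3/34 = 0.088235, Q = 6/34 = 0.176471.
d = −0.5·ln(0.647059) − 0.25·ln(0.647058) = −0.5·(-0.435318) − 0.25·(-0.435319) = 0.3265.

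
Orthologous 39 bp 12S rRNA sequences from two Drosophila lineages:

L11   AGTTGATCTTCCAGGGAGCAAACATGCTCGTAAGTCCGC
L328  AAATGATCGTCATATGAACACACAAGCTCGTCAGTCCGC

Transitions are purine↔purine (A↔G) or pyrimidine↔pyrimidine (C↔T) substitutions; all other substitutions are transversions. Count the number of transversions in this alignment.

8

Mismatches occur at site 2 (G→A, transition), site 3 (T→A, transversion), site 9 (T→G, transversion), site 12 (C→A, transversion), site 13 (A→T, transversion), site 14 (G→A, transition), site 15 (G→T, transversion), site 18 (G→A, transition), site 21 (A→C, transversion), site 25 (T→A, transversion), site 32 (A→C, transversion).
Of the 11 differences, 3 transitions and 8 transversions, so the answer is 8.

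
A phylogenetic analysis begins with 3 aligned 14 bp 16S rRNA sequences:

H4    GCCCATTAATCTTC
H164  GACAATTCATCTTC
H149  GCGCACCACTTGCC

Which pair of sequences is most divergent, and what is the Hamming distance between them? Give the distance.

Pairwise Hamming distances:
  H4 vs H164: 3
  H4 vs H149: 7
  H164 vs H149: 10
The largest is 10, between H164 and H149.

10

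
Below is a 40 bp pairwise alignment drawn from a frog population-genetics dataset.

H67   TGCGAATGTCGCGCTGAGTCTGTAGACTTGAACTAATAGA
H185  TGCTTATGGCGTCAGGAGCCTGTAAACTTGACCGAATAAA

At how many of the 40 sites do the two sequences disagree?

Differing sites — 4:G/T; 5:A/T; 9:T/G; 12:C/T; 13:G/C; 14:C/A; 15:T/G; 19:T/C; 25:G/A; 32:A/C; 34:T/G; 39:G/A.
That gives 12 mismatches out of 40 aligned sites, so the Hamming distance is 12.

12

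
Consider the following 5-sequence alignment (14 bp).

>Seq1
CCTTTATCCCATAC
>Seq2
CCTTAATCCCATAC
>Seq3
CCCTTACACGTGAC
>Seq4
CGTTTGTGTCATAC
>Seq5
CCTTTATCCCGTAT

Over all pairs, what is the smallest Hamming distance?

1

Pairwise Hamming distances:
  Seq1 vs Seq2: 1
  Seq1 vs Seq3: 6
  Seq1 vs Seq4: 4
  Seq1 vs Seq5: 2
  Seq2 vs Seq3: 7
  Seq2 vs Seq4: 5
  Seq2 vs Seq5: 3
  Seq3 vs Seq4: 9
  Seq3 vs Seq5: 7
  Seq4 vs Seq5: 6
The smallest is 1, between Seq1 and Seq2.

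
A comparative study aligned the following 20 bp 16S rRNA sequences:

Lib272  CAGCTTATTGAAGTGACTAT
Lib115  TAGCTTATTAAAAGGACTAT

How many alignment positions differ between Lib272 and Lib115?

4

Differing sites — 1:C/T; 10:G/A; 13:G/A; 14:T/G.
That gives 4 mismatches out of 20 aligned sites, so the Hamming distance is 4.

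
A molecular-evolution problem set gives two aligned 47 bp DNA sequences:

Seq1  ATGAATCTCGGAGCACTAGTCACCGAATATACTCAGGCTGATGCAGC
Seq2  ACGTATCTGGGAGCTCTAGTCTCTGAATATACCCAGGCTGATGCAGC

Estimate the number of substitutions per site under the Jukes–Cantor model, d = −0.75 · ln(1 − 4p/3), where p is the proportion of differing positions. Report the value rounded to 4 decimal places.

Differing sites — 2:T/C; 4:A/T; 9:C/G; 15:A/T; 22:A/T; 24:C/T; 33:T/C.
p = 7/47 = 0.148936.
d = −0.75 · ln(1 − (4/3)·0.148936) = −0.75 · ln(0.801419) = −0.75 · (-0.221371) = 0.1660.

0.1660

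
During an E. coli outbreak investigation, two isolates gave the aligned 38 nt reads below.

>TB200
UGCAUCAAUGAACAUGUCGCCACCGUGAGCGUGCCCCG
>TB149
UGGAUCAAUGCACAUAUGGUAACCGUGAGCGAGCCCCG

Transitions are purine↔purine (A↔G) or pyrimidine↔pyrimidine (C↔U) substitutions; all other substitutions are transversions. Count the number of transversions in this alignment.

5

The sequences differ at positions 3 (C/G, transversion), 11 (A/C, transversion), 16 (G/A, transition), 18 (C/G, transversion), 20 (C/U, transition), 21 (C/A, transversion), 32 (U/A, transversion).
Of the 7 differences, 2 transitions and 5 transversions, so the answer is 5.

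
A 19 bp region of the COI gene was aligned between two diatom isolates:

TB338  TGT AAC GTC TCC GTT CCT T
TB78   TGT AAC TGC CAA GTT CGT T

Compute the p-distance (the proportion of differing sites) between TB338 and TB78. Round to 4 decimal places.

0.3158

The sequences differ at positions 7 (G/T), 8 (T/G), 10 (T/C), 11 (C/A), 12 (C/A), 17 (C/G).
There are 6 differences over 19 sites, so p = 6/19 = 0.3158.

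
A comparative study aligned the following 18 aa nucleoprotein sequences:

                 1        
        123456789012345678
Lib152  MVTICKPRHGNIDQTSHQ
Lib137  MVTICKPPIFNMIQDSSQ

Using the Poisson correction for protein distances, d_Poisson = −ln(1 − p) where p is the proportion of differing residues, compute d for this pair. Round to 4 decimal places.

Differing sites — 8:R/P; 9:H/I; 10:G/F; 12:I/M; 13:D/I; 15:T/D; 17:H/S.
p = 7/18 = 0.388889.
d = −ln(1 − 0.388889) = −ln(0.611111) = 0.4925.

0.4925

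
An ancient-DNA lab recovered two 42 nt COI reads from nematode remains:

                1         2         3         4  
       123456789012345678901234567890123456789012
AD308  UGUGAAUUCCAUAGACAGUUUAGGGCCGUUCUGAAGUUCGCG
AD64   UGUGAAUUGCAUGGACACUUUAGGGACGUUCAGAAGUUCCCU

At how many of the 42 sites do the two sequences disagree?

7

The sequences differ at positions 9 (C/G), 13 (A/G), 18 (G/C), 26 (C/A), 32 (U/A), 40 (G/C), 42 (G/U).
That gives 7 mismatches out of 42 aligned sites, so the Hamming distance is 7.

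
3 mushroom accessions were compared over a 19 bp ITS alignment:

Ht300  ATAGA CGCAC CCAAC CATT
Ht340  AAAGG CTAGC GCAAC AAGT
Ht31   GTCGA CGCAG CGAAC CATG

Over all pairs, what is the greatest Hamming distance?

13

Pairwise Hamming distances:
  Ht300 vs Ht340: 8
  Ht300 vs Ht31: 5
  Ht340 vs Ht31: 13
The largest is 13, between Ht340 and Ht31.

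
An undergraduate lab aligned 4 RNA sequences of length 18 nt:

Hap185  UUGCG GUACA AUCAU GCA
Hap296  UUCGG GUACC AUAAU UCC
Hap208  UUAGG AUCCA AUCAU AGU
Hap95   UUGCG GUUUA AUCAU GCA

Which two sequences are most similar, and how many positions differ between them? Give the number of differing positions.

Pairwise Hamming distances:
  Hap185 vs Hap296: 6
  Hap185 vs Hap208: 7
  Hap185 vs Hap95: 2
  Hap296 vs Hap208: 8
  Hap296 vs Hap95: 8
  Hap208 vs Hap95: 8
The smallest is 2, between Hap185 and Hap95.

2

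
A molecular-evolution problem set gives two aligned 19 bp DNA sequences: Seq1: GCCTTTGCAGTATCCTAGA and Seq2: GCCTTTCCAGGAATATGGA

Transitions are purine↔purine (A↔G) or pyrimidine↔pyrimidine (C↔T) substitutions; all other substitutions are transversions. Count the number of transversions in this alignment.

Mismatches occur at site 7 (G↔C, transversion), site 11 (T↔G, transversion), site 13 (T↔A, transversion), site 14 (C↔T, transition), site 15 (C↔A, transversion), site 17 (A↔G, transition).
Of the 6 differences, 2 transitions and 4 transversions, so the answer is 4.

4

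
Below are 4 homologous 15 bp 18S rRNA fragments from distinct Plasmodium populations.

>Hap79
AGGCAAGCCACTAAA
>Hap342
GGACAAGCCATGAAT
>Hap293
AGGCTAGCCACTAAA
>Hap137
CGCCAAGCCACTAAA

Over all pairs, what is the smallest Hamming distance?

Pairwise Hamming distances:
  Hap79 vs Hap342: 5
  Hap79 vs Hap293: 1
  Hap79 vs Hap137: 2
  Hap342 vs Hap293: 6
  Hap342 vs Hap137: 5
  Hap293 vs Hap137: 3
The smallest is 1, between Hap79 and Hap293.

1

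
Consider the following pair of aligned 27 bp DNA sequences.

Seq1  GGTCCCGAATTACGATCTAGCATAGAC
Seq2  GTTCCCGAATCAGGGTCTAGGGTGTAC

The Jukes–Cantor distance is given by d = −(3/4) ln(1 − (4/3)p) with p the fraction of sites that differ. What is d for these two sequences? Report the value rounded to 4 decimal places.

0.3770

The sequences differ at positions 2 (G/T), 11 (T/C), 13 (C/G), 15 (A/G), 21 (C/G), 22 (A/G), 24 (A/G), 25 (G/T).
p = 8/27 = 0.296296.
d = −0.75 · ln(1 − (4/3)·0.296296) = −0.75 · ln(0.604939) = −0.75 · (-0.502628) = 0.3770.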